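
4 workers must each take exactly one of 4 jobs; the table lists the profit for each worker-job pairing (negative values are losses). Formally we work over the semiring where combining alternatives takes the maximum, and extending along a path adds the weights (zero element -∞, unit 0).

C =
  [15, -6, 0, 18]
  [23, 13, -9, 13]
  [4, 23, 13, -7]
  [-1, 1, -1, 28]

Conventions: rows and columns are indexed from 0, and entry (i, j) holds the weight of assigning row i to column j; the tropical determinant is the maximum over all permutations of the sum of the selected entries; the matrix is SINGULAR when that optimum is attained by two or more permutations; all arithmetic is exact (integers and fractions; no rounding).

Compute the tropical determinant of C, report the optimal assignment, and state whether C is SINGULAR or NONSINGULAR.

σ = (0, 1, 2, 3): 15 + 13 + 13 + 28 = 69
σ = (0, 1, 3, 2): 15 + 13 + (-7) + (-1) = 20
σ = (0, 2, 1, 3): 15 + (-9) + 23 + 28 = 57
σ = (0, 2, 3, 1): 15 + (-9) + (-7) + 1 = 0
σ = (0, 3, 1, 2): 15 + 13 + 23 + (-1) = 50
σ = (0, 3, 2, 1): 15 + 13 + 13 + 1 = 42
σ = (1, 0, 2, 3): (-6) + 23 + 13 + 28 = 58
σ = (1, 0, 3, 2): (-6) + 23 + (-7) + (-1) = 9
σ = (1, 2, 0, 3): (-6) + (-9) + 4 + 28 = 17
σ = (1, 2, 3, 0): (-6) + (-9) + (-7) + (-1) = -23
σ = (1, 3, 0, 2): (-6) + 13 + 4 + (-1) = 10
σ = (1, 3, 2, 0): (-6) + 13 + 13 + (-1) = 19
σ = (2, 0, 1, 3): 0 + 23 + 23 + 28 = 74
σ = (2, 0, 3, 1): 0 + 23 + (-7) + 1 = 17
σ = (2, 1, 0, 3): 0 + 13 + 4 + 28 = 45
σ = (2, 1, 3, 0): 0 + 13 + (-7) + (-1) = 5
σ = (2, 3, 0, 1): 0 + 13 + 4 + 1 = 18
σ = (2, 3, 1, 0): 0 + 13 + 23 + (-1) = 35
σ = (3, 0, 1, 2): 18 + 23 + 23 + (-1) = 63
σ = (3, 0, 2, 1): 18 + 23 + 13 + 1 = 55
σ = (3, 1, 0, 2): 18 + 13 + 4 + (-1) = 34
σ = (3, 1, 2, 0): 18 + 13 + 13 + (-1) = 43
σ = (3, 2, 0, 1): 18 + (-9) + 4 + 1 = 14
σ = (3, 2, 1, 0): 18 + (-9) + 23 + (-1) = 31
Optimal value attained by: σ = (2, 0, 1, 3).
Answer: det⊕(C) = 74; verdict: NONSINGULAR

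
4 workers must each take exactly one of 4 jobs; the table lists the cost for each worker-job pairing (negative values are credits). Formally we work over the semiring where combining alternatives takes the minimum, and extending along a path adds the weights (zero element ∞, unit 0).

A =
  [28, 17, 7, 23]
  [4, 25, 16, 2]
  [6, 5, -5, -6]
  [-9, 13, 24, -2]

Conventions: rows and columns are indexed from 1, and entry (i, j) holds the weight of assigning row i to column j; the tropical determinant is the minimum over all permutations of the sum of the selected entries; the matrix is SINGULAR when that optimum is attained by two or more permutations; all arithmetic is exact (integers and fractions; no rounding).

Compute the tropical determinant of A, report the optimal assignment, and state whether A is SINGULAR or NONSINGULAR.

σ = (1, 2, 3, 4): 28 + 25 + (-5) + (-2) = 46
σ = (1, 2, 4, 3): 28 + 25 + (-6) + 24 = 71
σ = (1, 3, 2, 4): 28 + 16 + 5 + (-2) = 47
σ = (1, 3, 4, 2): 28 + 16 + (-6) + 13 = 51
σ = (1, 4, 2, 3): 28 + 2 + 5 + 24 = 59
σ = (1, 4, 3, 2): 28 + 2 + (-5) + 13 = 38
σ = (2, 1, 3, 4): 17 + 4 + (-5) + (-2) = 14
σ = (2, 1, 4, 3): 17 + 4 + (-6) + 24 = 39
σ = (2, 3, 1, 4): 17 + 16 + 6 + (-2) = 37
σ = (2, 3, 4, 1): 17 + 16 + (-6) + (-9) = 18
σ = (2, 4, 1, 3): 17 + 2 + 6 + 24 = 49
σ = (2, 4, 3, 1): 17 + 2 + (-5) + (-9) = 5
σ = (3, 1, 2, 4): 7 + 4 + 5 + (-2) = 14
σ = (3, 1, 4, 2): 7 + 4 + (-6) + 13 = 18
σ = (3, 2, 1, 4): 7 + 25 + 6 + (-2) = 36
σ = (3, 2, 4, 1): 7 + 25 + (-6) + (-9) = 17
σ = (3, 4, 1, 2): 7 + 2 + 6 + 13 = 28
σ = (3, 4, 2, 1): 7 + 2 + 5 + (-9) = 5
σ = (4, 1, 2, 3): 23 + 4 + 5 + 24 = 56
σ = (4, 1, 3, 2): 23 + 4 + (-5) + 13 = 35
σ = (4, 2, 1, 3): 23 + 25 + 6 + 24 = 78
σ = (4, 2, 3, 1): 23 + 25 + (-5) + (-9) = 34
σ = (4, 3, 1, 2): 23 + 16 + 6 + 13 = 58
σ = (4, 3, 2, 1): 23 + 16 + 5 + (-9) = 35
Optimal value attained by: σ = (2, 4, 3, 1).
Answer: det⊕(A) = 5; verdict: SINGULAR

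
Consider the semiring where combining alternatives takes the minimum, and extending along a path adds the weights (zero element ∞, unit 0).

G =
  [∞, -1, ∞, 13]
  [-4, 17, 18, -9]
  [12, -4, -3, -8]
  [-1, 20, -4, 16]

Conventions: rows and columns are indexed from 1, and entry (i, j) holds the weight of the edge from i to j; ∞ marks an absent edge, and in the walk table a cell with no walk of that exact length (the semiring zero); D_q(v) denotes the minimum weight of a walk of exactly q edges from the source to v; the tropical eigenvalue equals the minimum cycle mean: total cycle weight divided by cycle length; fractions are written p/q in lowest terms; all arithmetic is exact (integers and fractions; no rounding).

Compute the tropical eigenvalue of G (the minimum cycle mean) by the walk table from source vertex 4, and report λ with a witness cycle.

q=0: [∞, ∞, ∞, 0]
q=1: [-1, 20, -4, 16]
q=2: [8, -8, -7, -12]
q=3: [-13, -11, -16, -17]
q=4: [-18, -20, -21, -24]
Optimal cycle mean attained by: cycle 3->4->3, total (-8) + (-4), length 2.
Answer: λ = -6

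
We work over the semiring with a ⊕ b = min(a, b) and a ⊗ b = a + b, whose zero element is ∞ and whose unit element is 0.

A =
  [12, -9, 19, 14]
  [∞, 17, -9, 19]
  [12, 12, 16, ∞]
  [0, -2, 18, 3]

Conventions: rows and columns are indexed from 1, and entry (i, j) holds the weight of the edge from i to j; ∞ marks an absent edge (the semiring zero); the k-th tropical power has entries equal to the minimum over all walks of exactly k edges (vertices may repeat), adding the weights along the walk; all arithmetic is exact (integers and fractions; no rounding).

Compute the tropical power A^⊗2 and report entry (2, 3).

A^⊗2:
  [14, 3, -18, 10]
  [3, 3, 7, 22]
  [24, 3, 3, 26]
  [3, -9, -11, 6]
Key observation: the optimum is the walk 2->3->3, with weight (-9) + 16 = 7.
Optimal value attained by: walk 2->3->3.
Answer: (A^⊗2)[2][3] = 7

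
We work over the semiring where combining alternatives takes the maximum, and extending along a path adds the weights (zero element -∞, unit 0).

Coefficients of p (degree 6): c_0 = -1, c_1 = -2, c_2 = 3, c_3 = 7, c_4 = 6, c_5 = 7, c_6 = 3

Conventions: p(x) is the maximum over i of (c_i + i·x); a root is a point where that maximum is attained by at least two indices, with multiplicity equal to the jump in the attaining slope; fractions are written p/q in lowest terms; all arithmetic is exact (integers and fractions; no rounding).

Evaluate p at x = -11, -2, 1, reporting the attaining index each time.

p(-11) = max(-1+0·(-11)=-1, -2+1·(-11)=-13, 3+2·(-11)=-19, 7+3·(-11)=-26, 6+4·(-11)=-38, 7+5·(-11)=-48, 3+6·(-11)=-63) = -1 (attained by i=0)
p(-2) = max(-1+0·(-2)=-1, -2+1·(-2)=-4, 3+2·(-2)=-1, 7+3·(-2)=1, 6+4·(-2)=-2, 7+5·(-2)=-3, 3+6·(-2)=-9) = 1 (attained by i=3)
p(1) = max(-1+0·1=-1, -2+1·1=-1, 3+2·1=5, 7+3·1=10, 6+4·1=10, 7+5·1=12, 3+6·1=9) = 12 (attained by i=5)
Answer: p(-11) = -1; p(-2) = 1; p(1) = 12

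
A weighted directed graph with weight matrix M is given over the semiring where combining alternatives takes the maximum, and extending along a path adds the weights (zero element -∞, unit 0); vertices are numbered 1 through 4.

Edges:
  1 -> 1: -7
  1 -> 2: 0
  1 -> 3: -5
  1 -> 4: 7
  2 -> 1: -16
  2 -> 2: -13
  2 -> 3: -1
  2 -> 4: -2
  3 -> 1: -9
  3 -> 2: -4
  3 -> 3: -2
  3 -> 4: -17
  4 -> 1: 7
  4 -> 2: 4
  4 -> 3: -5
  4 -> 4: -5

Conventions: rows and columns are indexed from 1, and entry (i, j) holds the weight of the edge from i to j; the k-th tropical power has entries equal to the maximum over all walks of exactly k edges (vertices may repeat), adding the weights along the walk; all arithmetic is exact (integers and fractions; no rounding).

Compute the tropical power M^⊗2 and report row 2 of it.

M^⊗2:
  [14, 11, 2, 2]
  [5, 2, -3, -7]
  [-10, -6, -4, -2]
  [2, 7, 3, 14]
Answer: row 2 of M^⊗2 = [5, 2, -3, -7]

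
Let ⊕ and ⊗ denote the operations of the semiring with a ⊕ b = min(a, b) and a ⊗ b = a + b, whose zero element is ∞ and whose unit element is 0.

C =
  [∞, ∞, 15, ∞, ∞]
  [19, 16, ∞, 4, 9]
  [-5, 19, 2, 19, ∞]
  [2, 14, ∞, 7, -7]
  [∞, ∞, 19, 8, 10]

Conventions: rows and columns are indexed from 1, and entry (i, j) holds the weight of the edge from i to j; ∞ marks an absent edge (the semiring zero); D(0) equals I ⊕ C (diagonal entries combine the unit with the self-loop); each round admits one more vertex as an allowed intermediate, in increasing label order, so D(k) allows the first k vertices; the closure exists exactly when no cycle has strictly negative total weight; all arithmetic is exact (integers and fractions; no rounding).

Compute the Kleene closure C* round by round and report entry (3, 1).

D(0):
  [0, ∞, 15, ∞, ∞]
  [19, 0, ∞, 4, 9]
  [-5, 19, 0, 19, ∞]
  [2, 14, ∞, 0, -7]
  [∞, ∞, 19, 8, 0]
D(1):
  [0, ∞, 15, ∞, ∞]
  [19, 0, 34, 4, 9]
  [-5, 19, 0, 19, ∞]
  [2, 14, 17, 0, -7]
  [∞, ∞, 19, 8, 0]
D(2):
  [0, ∞, 15, ∞, ∞]
  [19, 0, 34, 4, 9]
  [-5, 19, 0, 19, 28]
  [2, 14, 17, 0, -7]
  [∞, ∞, 19, 8, 0]
D(3):
  [0, 34, 15, 34, 43]
  [19, 0, 34, 4, 9]
  [-5, 19, 0, 19, 28]
  [2, 14, 17, 0, -7]
  [14, 38, 19, 8, 0]
D(4):
  [0, 34, 15, 34, 27]
  [6, 0, 21, 4, -3]
  [-5, 19, 0, 19, 12]
  [2, 14, 17, 0, -7]
  [10, 22, 19, 8, 0]
D(5):
  [0, 34, 15, 34, 27]
  [6, 0, 16, 4, -3]
  [-5, 19, 0, 19, 12]
  [2, 14, 12, 0, -7]
  [10, 22, 19, 8, 0]
Answer: C*[3][1] = -5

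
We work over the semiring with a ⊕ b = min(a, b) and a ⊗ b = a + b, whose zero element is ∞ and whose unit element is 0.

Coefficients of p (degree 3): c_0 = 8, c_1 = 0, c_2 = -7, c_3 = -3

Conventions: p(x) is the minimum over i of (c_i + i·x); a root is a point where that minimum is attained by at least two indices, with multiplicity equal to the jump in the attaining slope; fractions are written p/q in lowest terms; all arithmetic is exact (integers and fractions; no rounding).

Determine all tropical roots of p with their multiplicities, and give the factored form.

hull edge (i=0, c=8) to (i=1, c=0): slope -8, span 1
hull edge (i=1, c=0) to (i=2, c=-7): slope -7, span 1
hull edge (i=2, c=-7) to (i=3, c=-3): slope 4, span 1
Factored form: p(x) = -3 ⊗ (x ⊕ (-4)) ⊗ (x ⊕ 7) ⊗ (x ⊕ 8)
Answer: roots = -4 (mult 1), 7 (mult 1), 8 (mult 1)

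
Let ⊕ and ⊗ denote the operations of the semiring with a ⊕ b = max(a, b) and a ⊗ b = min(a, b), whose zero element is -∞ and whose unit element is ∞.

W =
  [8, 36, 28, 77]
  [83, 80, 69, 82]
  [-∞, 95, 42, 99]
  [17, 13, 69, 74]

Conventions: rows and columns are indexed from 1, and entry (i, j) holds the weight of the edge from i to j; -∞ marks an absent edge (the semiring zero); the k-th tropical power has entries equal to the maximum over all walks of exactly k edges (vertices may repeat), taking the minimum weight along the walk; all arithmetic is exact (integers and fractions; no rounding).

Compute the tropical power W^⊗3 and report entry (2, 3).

W^⊗2:
  [36, 36, 69, 74]
  [80, 80, 69, 80]
  [83, 80, 69, 82]
  [17, 69, 69, 74]
W^⊗3:
  [36, 69, 69, 74]
  [80, 80, 69, 80]
  [80, 80, 69, 80]
  [69, 69, 69, 74]
Key observation: the optimum is the walk 2->1->4->3, with weight 83 min 77 min 69 = 69.
Optimal value attained by: walk 2->1->4->3.
Answer: (W^⊗3)[2][3] = 69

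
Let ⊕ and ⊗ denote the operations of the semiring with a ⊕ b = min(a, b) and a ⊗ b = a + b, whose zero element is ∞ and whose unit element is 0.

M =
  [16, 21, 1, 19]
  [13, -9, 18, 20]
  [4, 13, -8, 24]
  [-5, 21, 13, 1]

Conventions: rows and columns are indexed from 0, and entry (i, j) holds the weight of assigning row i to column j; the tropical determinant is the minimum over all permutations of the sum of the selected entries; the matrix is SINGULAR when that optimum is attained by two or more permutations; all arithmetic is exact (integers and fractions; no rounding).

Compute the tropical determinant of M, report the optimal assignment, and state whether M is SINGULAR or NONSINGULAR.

σ = (0, 1, 2, 3): 16 + (-9) + (-8) + 1 = 0
σ = (0, 1, 3, 2): 16 + (-9) + 24 + 13 = 44
σ = (0, 2, 1, 3): 16 + 18 + 13 + 1 = 48
σ = (0, 2, 3, 1): 16 + 18 + 24 + 21 = 79
σ = (0, 3, 1, 2): 16 + 20 + 13 + 13 = 62
σ = (0, 3, 2, 1): 16 + 20 + (-8) + 21 = 49
σ = (1, 0, 2, 3): 21 + 13 + (-8) + 1 = 27
σ = (1, 0, 3, 2): 21 + 13 + 24 + 13 = 71
σ = (1, 2, 0, 3): 21 + 18 + 4 + 1 = 44
σ = (1, 2, 3, 0): 21 + 18 + 24 + (-5) = 58
σ = (1, 3, 0, 2): 21 + 20 + 4 + 13 = 58
σ = (1, 3, 2, 0): 21 + 20 + (-8) + (-5) = 28
σ = (2, 0, 1, 3): 1 + 13 + 13 + 1 = 28
σ = (2, 0, 3, 1): 1 + 13 + 24 + 21 = 59
σ = (2, 1, 0, 3): 1 + (-9) + 4 + 1 = -3
σ = (2, 1, 3, 0): 1 + (-9) + 24 + (-5) = 11
σ = (2, 3, 0, 1): 1 + 20 + 4 + 21 = 46
σ = (2, 3, 1, 0): 1 + 20 + 13 + (-5) = 29
σ = (3, 0, 1, 2): 19 + 13 + 13 + 13 = 58
σ = (3, 0, 2, 1): 19 + 13 + (-8) + 21 = 45
σ = (3, 1, 0, 2): 19 + (-9) + 4 + 13 = 27
σ = (3, 1, 2, 0): 19 + (-9) + (-8) + (-5) = -3
σ = (3, 2, 0, 1): 19 + 18 + 4 + 21 = 62
σ = (3, 2, 1, 0): 19 + 18 + 13 + (-5) = 45
Optimal value attained by: σ = (2, 1, 0, 3).
Answer: det⊕(M) = -3; verdict: SINGULAR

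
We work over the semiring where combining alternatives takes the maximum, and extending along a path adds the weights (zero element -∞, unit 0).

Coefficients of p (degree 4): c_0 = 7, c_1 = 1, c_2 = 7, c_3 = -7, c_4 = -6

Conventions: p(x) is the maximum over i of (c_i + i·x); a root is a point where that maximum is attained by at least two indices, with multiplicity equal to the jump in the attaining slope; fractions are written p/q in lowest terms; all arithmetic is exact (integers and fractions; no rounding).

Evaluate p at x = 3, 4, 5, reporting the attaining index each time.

p(3) = max(7+0·3=7, 1+1·3=4, 7+2·3=13, -7+3·3=2, -6+4·3=6) = 13 (attained by i=2)
p(4) = max(7+0·4=7, 1+1·4=5, 7+2·4=15, -7+3·4=5, -6+4·4=10) = 15 (attained by i=2)
p(5) = max(7+0·5=7, 1+1·5=6, 7+2·5=17, -7+3·5=8, -6+4·5=14) = 17 (attained by i=2)
Answer: p(3) = 13; p(4) = 15; p(5) = 17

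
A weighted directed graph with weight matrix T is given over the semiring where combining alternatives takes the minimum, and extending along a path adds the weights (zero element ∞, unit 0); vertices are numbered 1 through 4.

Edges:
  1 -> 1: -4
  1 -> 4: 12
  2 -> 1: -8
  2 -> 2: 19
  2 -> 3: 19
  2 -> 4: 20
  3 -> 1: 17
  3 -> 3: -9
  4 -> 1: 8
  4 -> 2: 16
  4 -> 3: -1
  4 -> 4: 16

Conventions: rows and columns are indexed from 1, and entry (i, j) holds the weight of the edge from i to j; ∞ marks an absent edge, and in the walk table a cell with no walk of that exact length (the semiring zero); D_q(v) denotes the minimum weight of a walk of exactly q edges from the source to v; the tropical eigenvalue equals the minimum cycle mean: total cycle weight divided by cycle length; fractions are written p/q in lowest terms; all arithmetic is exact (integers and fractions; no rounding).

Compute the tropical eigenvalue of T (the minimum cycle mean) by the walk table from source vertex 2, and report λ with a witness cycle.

q=0: [∞, 0, ∞, ∞]
q=1: [-8, 19, 19, 20]
q=2: [-12, 36, 10, 4]
q=3: [-16, 20, 1, 0]
q=4: [-20, 16, -8, -4]
Optimal cycle mean attained by: cycle 3->3, total (-9), length 1.
Answer: λ = -9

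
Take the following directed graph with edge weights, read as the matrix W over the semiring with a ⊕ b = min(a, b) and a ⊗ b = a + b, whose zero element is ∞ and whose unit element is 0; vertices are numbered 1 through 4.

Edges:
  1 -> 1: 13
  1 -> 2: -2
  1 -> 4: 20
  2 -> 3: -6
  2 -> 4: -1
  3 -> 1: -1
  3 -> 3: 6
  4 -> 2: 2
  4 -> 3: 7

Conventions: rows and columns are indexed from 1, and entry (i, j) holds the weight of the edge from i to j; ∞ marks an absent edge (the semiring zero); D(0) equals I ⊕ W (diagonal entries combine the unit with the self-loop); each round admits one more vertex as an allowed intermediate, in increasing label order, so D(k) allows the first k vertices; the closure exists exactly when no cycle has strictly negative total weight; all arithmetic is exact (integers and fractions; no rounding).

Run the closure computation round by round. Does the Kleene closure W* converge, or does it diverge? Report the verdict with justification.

D(0):
  [0, -2, ∞, 20]
  [∞, 0, -6, -1]
  [-1, ∞, 0, ∞]
  [∞, 2, 7, 0]
D(1):
  [0, -2, ∞, 20]
  [∞, 0, -6, -1]
  [-1, -3, 0, 19]
  [∞, 2, 7, 0]
Detection: at round 2, diagonal entry (3, 3) turns strictly negative.
Key observation: the cycle 3->1->2->3 has total weight (-1) + (-2) + (-6), which is strictly negative.
Answer: DIVERGES — negative cycle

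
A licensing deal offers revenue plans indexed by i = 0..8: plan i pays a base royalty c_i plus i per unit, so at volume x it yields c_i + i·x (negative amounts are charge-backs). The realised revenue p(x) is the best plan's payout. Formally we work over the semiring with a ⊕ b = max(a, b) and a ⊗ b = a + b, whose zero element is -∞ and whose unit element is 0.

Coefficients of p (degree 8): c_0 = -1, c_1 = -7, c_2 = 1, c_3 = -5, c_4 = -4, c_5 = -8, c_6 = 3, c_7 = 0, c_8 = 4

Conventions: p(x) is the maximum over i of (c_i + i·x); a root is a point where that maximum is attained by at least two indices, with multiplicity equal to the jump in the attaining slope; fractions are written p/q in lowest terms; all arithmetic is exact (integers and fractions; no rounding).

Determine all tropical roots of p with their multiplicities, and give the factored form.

hull edge (i=0, c=-1) to (i=2, c=1): slope 1, span 2
hull edge (i=2, c=1) to (i=8, c=4): slope 1/2, span 6
Factored form: p(x) = 4 ⊗ (x ⊕ (-1)) ⊗ (x ⊕ (-1)) ⊗ (x ⊕ (-1/2)) ⊗ (x ⊕ (-1/2)) ⊗ (x ⊕ (-1/2)) ⊗ (x ⊕ (-1/2)) ⊗ (x ⊕ (-1/2)) ⊗ (x ⊕ (-1/2))
Answer: roots = -1 (mult 2), -1/2 (mult 6)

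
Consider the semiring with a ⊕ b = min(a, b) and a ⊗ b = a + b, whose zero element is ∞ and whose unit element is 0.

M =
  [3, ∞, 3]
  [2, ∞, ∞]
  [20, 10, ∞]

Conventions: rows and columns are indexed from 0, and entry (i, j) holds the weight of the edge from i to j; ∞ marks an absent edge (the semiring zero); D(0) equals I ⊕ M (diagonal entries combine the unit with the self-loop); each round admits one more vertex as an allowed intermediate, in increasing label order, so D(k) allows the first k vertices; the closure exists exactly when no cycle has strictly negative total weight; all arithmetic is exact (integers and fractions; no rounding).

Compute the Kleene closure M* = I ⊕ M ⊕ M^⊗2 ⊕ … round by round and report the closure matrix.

D(0):
  [0, ∞, 3]
  [2, 0, ∞]
  [20, 10, 0]
D(1):
  [0, ∞, 3]
  [2, 0, 5]
  [20, 10, 0]
D(2):
  [0, ∞, 3]
  [2, 0, 5]
  [12, 10, 0]
D(3):
  [0, 13, 3]
  [2, 0, 5]
  [12, 10, 0]
Answer: M* = [[0, 13, 3], [2, 0, 5], [12, 10, 0]]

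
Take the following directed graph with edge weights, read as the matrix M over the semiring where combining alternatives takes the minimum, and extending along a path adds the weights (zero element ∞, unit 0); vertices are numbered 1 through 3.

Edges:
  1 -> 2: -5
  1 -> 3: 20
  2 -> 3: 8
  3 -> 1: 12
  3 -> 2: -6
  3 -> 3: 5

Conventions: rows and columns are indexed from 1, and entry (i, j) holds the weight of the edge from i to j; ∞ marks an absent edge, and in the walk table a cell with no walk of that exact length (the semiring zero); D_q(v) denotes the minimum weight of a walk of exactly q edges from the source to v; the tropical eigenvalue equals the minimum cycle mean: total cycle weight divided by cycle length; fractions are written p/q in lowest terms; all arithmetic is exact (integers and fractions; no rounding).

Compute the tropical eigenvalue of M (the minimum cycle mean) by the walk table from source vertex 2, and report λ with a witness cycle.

q=0: [∞, 0, ∞]
q=1: [∞, ∞, 8]
q=2: [20, 2, 13]
q=3: [25, 7, 10]
Optimal cycle mean attained by: cycle 2->3->2, total 8 + (-6), length 2.
Answer: λ = 1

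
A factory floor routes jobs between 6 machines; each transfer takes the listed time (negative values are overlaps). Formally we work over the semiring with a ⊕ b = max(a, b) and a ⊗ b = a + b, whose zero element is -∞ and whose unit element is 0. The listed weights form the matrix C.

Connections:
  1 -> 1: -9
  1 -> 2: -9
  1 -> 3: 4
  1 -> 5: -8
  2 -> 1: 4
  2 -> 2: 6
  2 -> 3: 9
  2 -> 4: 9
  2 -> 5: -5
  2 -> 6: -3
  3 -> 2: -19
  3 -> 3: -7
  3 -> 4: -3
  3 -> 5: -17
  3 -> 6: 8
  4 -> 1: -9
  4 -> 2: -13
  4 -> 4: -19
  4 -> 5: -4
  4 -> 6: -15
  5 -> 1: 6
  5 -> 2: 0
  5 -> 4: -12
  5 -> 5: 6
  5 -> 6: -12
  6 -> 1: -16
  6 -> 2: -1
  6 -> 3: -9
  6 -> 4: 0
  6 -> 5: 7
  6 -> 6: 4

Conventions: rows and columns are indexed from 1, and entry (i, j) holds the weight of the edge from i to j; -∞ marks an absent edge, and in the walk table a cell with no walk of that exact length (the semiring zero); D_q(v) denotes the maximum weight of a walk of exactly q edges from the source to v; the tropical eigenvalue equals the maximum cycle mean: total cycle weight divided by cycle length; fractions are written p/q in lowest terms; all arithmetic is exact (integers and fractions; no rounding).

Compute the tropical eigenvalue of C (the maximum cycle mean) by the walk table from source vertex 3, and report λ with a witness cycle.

q=0: [-∞, -∞, 0, -∞, -∞, -∞]
q=1: [-∞, -19, -7, -3, -17, 8]
q=2: [-8, 7, -1, 8, 15, 12]
q=3: [21, 15, 16, 16, 21, 16]
q=4: [27, 21, 25, 24, 27, 24]
q=5: [33, 27, 31, 30, 33, 33]
q=6: [39, 33, 37, 36, 40, 39]
Optimal cycle mean attained by: cycle 1->3->6->5->1, total 4 + 8 + 7 + 6, length 4.
Answer: λ = 25/4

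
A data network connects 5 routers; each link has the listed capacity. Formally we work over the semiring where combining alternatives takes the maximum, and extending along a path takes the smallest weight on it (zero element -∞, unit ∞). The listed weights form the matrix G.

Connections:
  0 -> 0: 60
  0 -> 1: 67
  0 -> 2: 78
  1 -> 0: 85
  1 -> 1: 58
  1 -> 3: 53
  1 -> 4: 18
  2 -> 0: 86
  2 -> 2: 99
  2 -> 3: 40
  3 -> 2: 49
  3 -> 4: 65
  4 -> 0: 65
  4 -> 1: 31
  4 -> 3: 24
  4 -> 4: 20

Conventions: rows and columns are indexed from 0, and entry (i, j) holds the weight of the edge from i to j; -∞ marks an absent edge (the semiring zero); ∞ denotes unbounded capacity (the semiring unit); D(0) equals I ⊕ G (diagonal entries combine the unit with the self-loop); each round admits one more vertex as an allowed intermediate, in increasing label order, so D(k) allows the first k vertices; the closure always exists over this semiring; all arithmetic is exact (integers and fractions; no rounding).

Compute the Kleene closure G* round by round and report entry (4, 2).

D(0):
  [∞, 67, 78, -∞, -∞]
  [85, ∞, -∞, 53, 18]
  [86, -∞, ∞, 40, -∞]
  [-∞, -∞, 49, ∞, 65]
  [65, 31, -∞, 24, ∞]
D(1):
  [∞, 67, 78, -∞, -∞]
  [85, ∞, 78, 53, 18]
  [86, 67, ∞, 40, -∞]
  [-∞, -∞, 49, ∞, 65]
  [65, 65, 65, 24, ∞]
D(2):
  [∞, 67, 78, 53, 18]
  [85, ∞, 78, 53, 18]
  [86, 67, ∞, 53, 18]
  [-∞, -∞, 49, ∞, 65]
  [65, 65, 65, 53, ∞]
D(3):
  [∞, 67, 78, 53, 18]
  [85, ∞, 78, 53, 18]
  [86, 67, ∞, 53, 18]
  [49, 49, 49, ∞, 65]
  [65, 65, 65, 53, ∞]
D(4):
  [∞, 67, 78, 53, 53]
  [85, ∞, 78, 53, 53]
  [86, 67, ∞, 53, 53]
  [49, 49, 49, ∞, 65]
  [65, 65, 65, 53, ∞]
D(5):
  [∞, 67, 78, 53, 53]
  [85, ∞, 78, 53, 53]
  [86, 67, ∞, 53, 53]
  [65, 65, 65, ∞, 65]
  [65, 65, 65, 53, ∞]
Answer: G*[4][2] = 65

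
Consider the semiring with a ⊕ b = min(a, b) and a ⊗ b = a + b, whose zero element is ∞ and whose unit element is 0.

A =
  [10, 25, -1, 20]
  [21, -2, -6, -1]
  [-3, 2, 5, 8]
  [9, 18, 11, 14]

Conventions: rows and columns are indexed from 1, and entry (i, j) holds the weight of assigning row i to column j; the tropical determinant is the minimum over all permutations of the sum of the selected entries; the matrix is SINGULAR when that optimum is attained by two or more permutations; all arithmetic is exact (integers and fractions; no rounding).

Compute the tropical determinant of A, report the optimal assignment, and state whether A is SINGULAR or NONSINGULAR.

σ = (1, 2, 3, 4): 10 + (-2) + 5 + 14 = 27
σ = (1, 2, 4, 3): 10 + (-2) + 8 + 11 = 27
σ = (1, 3, 2, 4): 10 + (-6) + 2 + 14 = 20
σ = (1, 3, 4, 2): 10 + (-6) + 8 + 18 = 30
σ = (1, 4, 2, 3): 10 + (-1) + 2 + 11 = 22
σ = (1, 4, 3, 2): 10 + (-1) + 5 + 18 = 32
σ = (2, 1, 3, 4): 25 + 21 + 5 + 14 = 65
σ = (2, 1, 4, 3): 25 + 21 + 8 + 11 = 65
σ = (2, 3, 1, 4): 25 + (-6) + (-3) + 14 = 30
σ = (2, 3, 4, 1): 25 + (-6) + 8 + 9 = 36
σ = (2, 4, 1, 3): 25 + (-1) + (-3) + 11 = 32
σ = (2, 4, 3, 1): 25 + (-1) + 5 + 9 = 38
σ = (3, 1, 2, 4): (-1) + 21 + 2 + 14 = 36
σ = (3, 1, 4, 2): (-1) + 21 + 8 + 18 = 46
σ = (3, 2, 1, 4): (-1) + (-2) + (-3) + 14 = 8
σ = (3, 2, 4, 1): (-1) + (-2) + 8 + 9 = 14
σ = (3, 4, 1, 2): (-1) + (-1) + (-3) + 18 = 13
σ = (3, 4, 2, 1): (-1) + (-1) + 2 + 9 = 9
σ = (4, 1, 2, 3): 20 + 21 + 2 + 11 = 54
σ = (4, 1, 3, 2): 20 + 21 + 5 + 18 = 64
σ = (4, 2, 1, 3): 20 + (-2) + (-3) + 11 = 26
σ = (4, 2, 3, 1): 20 + (-2) + 5 + 9 = 32
σ = (4, 3, 1, 2): 20 + (-6) + (-3) + 18 = 29
σ = (4, 3, 2, 1): 20 + (-6) + 2 + 9 = 25
Optimal value attained by: σ = (3, 2, 1, 4).
Answer: det⊕(A) = 8; verdict: NONSINGULAR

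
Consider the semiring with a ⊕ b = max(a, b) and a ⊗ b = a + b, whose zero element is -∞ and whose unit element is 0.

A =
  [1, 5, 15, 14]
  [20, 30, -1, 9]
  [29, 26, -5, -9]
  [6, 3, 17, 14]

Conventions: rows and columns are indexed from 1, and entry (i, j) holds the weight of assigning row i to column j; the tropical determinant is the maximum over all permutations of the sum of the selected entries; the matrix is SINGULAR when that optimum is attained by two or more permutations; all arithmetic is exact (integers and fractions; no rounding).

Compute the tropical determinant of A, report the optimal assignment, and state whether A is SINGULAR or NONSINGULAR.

σ = (1, 2, 3, 4): 1 + 30 + (-5) + 14 = 40
σ = (1, 2, 4, 3): 1 + 30 + (-9) + 17 = 39
σ = (1, 3, 2, 4): 1 + (-1) + 26 + 14 = 40
σ = (1, 3, 4, 2): 1 + (-1) + (-9) + 3 = -6
σ = (1, 4, 2, 3): 1 + 9 + 26 + 17 = 53
σ = (1, 4, 3, 2): 1 + 9 + (-5) + 3 = 8
σ = (2, 1, 3, 4): 5 + 20 + (-5) + 14 = 34
σ = (2, 1, 4, 3): 5 + 20 + (-9) + 17 = 33
σ = (2, 3, 1, 4): 5 + (-1) + 29 + 14 = 47
σ = (2, 3, 4, 1): 5 + (-1) + (-9) + 6 = 1
σ = (2, 4, 1, 3): 5 + 9 + 29 + 17 = 60
σ = (2, 4, 3, 1): 5 + 9 + (-5) + 6 = 15
σ = (3, 1, 2, 4): 15 + 20 + 26 + 14 = 75
σ = (3, 1, 4, 2): 15 + 20 + (-9) + 3 = 29
σ = (3, 2, 1, 4): 15 + 30 + 29 + 14 = 88
σ = (3, 2, 4, 1): 15 + 30 + (-9) + 6 = 42
σ = (3, 4, 1, 2): 15 + 9 + 29 + 3 = 56
σ = (3, 4, 2, 1): 15 + 9 + 26 + 6 = 56
σ = (4, 1, 2, 3): 14 + 20 + 26 + 17 = 77
σ = (4, 1, 3, 2): 14 + 20 + (-5) + 3 = 32
σ = (4, 2, 1, 3): 14 + 30 + 29 + 17 = 90
σ = (4, 2, 3, 1): 14 + 30 + (-5) + 6 = 45
σ = (4, 3, 1, 2): 14 + (-1) + 29 + 3 = 45
σ = (4, 3, 2, 1): 14 + (-1) + 26 + 6 = 45
Optimal value attained by: σ = (4, 2, 1, 3).
Answer: det⊕(A) = 90; verdict: NONSINGULAR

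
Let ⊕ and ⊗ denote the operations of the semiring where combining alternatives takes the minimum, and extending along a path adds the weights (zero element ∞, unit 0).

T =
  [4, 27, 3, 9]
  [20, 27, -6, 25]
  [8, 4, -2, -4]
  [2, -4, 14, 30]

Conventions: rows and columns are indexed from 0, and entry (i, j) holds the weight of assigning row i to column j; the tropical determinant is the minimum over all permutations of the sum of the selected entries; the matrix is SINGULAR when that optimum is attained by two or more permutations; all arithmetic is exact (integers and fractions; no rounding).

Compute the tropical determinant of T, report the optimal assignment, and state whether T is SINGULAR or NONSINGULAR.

σ = (0, 1, 2, 3): 4 + 27 + (-2) + 30 = 59
σ = (0, 1, 3, 2): 4 + 27 + (-4) + 14 = 41
σ = (0, 2, 1, 3): 4 + (-6) + 4 + 30 = 32
σ = (0, 2, 3, 1): 4 + (-6) + (-4) + (-4) = -10
σ = (0, 3, 1, 2): 4 + 25 + 4 + 14 = 47
σ = (0, 3, 2, 1): 4 + 25 + (-2) + (-4) = 23
σ = (1, 0, 2, 3): 27 + 20 + (-2) + 30 = 75
σ = (1, 0, 3, 2): 27 + 20 + (-4) + 14 = 57
σ = (1, 2, 0, 3): 27 + (-6) + 8 + 30 = 59
σ = (1, 2, 3, 0): 27 + (-6) + (-4) + 2 = 19
σ = (1, 3, 0, 2): 27 + 25 + 8 + 14 = 74
σ = (1, 3, 2, 0): 27 + 25 + (-2) + 2 = 52
σ = (2, 0, 1, 3): 3 + 20 + 4 + 30 = 57
σ = (2, 0, 3, 1): 3 + 20 + (-4) + (-4) = 15
σ = (2, 1, 0, 3): 3 + 27 + 8 + 30 = 68
σ = (2, 1, 3, 0): 3 + 27 + (-4) + 2 = 28
σ = (2, 3, 0, 1): 3 + 25 + 8 + (-4) = 32
σ = (2, 3, 1, 0): 3 + 25 + 4 + 2 = 34
σ = (3, 0, 1, 2): 9 + 20 + 4 + 14 = 47
σ = (3, 0, 2, 1): 9 + 20 + (-2) + (-4) = 23
σ = (3, 1, 0, 2): 9 + 27 + 8 + 14 = 58
σ = (3, 1, 2, 0): 9 + 27 + (-2) + 2 = 36
σ = (3, 2, 0, 1): 9 + (-6) + 8 + (-4) = 7
σ = (3, 2, 1, 0): 9 + (-6) + 4 + 2 = 9
Optimal value attained by: σ = (0, 2, 3, 1).
Answer: det⊕(T) = -10; verdict: NONSINGULAR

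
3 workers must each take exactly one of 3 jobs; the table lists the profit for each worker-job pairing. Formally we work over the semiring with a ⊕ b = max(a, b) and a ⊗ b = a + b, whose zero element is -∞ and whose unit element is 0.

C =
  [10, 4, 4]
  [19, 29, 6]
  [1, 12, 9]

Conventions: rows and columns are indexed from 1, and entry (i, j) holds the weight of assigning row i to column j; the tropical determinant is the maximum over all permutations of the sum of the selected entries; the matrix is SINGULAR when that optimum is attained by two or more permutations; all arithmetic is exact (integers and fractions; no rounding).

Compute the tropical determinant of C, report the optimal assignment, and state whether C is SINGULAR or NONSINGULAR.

σ = (1, 2, 3): 10 + 29 + 9 = 48
σ = (1, 3, 2): 10 + 6 + 12 = 28
σ = (2, 1, 3): 4 + 19 + 9 = 32
σ = (2, 3, 1): 4 + 6 + 1 = 11
σ = (3, 1, 2): 4 + 19 + 12 = 35
σ = (3, 2, 1): 4 + 29 + 1 = 34
Optimal value attained by: σ = (1, 2, 3).
Answer: det⊕(C) = 48; verdict: NONSINGULAR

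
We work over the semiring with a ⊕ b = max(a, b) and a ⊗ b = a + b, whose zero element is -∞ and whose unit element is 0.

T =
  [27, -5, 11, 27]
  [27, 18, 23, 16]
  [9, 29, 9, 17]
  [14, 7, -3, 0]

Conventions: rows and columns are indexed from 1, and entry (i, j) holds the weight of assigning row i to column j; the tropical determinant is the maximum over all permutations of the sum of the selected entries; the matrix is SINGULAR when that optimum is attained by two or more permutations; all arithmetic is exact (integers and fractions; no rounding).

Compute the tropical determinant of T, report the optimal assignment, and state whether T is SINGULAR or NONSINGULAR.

σ = (1, 2, 3, 4): 27 + 18 + 9 + 0 = 54
σ = (1, 2, 4, 3): 27 + 18 + 17 + (-3) = 59
σ = (1, 3, 2, 4): 27 + 23 + 29 + 0 = 79
σ = (1, 3, 4, 2): 27 + 23 + 17 + 7 = 74
σ = (1, 4, 2, 3): 27 + 16 + 29 + (-3) = 69
σ = (1, 4, 3, 2): 27 + 16 + 9 + 7 = 59
σ = (2, 1, 3, 4): (-5) + 27 + 9 + 0 = 31
σ = (2, 1, 4, 3): (-5) + 27 + 17 + (-3) = 36
σ = (2, 3, 1, 4): (-5) + 23 + 9 + 0 = 27
σ = (2, 3, 4, 1): (-5) + 23 + 17 + 14 = 49
σ = (2, 4, 1, 3): (-5) + 16 + 9 + (-3) = 17
σ = (2, 4, 3, 1): (-5) + 16 + 9 + 14 = 34
σ = (3, 1, 2, 4): 11 + 27 + 29 + 0 = 67
σ = (3, 1, 4, 2): 11 + 27 + 17 + 7 = 62
σ = (3, 2, 1, 4): 11 + 18 + 9 + 0 = 38
σ = (3, 2, 4, 1): 11 + 18 + 17 + 14 = 60
σ = (3, 4, 1, 2): 11 + 16 + 9 + 7 = 43
σ = (3, 4, 2, 1): 11 + 16 + 29 + 14 = 70
σ = (4, 1, 2, 3): 27 + 27 + 29 + (-3) = 80
σ = (4, 1, 3, 2): 27 + 27 + 9 + 7 = 70
σ = (4, 2, 1, 3): 27 + 18 + 9 + (-3) = 51
σ = (4, 2, 3, 1): 27 + 18 + 9 + 14 = 68
σ = (4, 3, 1, 2): 27 + 23 + 9 + 7 = 66
σ = (4, 3, 2, 1): 27 + 23 + 29 + 14 = 93
Optimal value attained by: σ = (4, 3, 2, 1).
Answer: det⊕(T) = 93; verdict: NONSINGULAR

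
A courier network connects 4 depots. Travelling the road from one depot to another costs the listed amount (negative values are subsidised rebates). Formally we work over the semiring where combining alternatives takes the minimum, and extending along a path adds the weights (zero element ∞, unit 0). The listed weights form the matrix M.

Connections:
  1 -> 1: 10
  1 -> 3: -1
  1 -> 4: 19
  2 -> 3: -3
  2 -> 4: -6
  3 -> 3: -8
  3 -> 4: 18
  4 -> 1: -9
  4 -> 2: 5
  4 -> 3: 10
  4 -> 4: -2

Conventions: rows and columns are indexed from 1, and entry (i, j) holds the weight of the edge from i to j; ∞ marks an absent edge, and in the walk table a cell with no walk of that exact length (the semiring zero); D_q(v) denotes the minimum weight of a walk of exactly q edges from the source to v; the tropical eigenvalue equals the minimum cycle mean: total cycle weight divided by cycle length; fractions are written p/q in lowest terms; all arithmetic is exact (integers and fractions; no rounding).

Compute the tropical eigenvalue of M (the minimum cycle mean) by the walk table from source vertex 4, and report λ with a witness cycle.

q=0: [∞, ∞, ∞, 0]
q=1: [-9, 5, 10, -2]
q=2: [-11, 3, -10, -4]
q=3: [-13, 1, -18, -6]
q=4: [-15, -1, -26, -8]
Optimal cycle mean attained by: cycle 3->3, total (-8), length 1.
Answer: λ = -8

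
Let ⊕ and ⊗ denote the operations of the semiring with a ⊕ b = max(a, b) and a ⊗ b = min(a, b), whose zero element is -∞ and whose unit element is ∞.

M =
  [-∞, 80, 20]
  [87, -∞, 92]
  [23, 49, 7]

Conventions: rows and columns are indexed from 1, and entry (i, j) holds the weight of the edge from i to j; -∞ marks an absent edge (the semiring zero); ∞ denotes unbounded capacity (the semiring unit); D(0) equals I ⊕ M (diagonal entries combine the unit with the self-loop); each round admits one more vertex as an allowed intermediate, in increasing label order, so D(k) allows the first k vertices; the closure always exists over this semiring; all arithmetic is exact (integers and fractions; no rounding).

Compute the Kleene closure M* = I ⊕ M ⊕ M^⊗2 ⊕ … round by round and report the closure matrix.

D(0):
  [∞, 80, 20]
  [87, ∞, 92]
  [23, 49, ∞]
D(1):
  [∞, 80, 20]
  [87, ∞, 92]
  [23, 49, ∞]
D(2):
  [∞, 80, 80]
  [87, ∞, 92]
  [49, 49, ∞]
D(3):
  [∞, 80, 80]
  [87, ∞, 92]
  [49, 49, ∞]
Answer: M* = [[∞, 80, 80], [87, ∞, 92], [49, 49, ∞]]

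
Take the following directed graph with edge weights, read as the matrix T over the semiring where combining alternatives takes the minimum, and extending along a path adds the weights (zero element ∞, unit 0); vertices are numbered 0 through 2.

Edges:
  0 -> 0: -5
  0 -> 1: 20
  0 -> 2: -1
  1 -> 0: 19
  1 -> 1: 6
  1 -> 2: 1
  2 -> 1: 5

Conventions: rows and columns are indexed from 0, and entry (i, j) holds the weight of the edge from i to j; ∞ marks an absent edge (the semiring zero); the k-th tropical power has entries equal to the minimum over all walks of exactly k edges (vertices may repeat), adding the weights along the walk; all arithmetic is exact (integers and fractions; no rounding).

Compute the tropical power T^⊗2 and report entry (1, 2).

T^⊗2:
  [-10, 4, -6]
  [14, 6, 7]
  [24, 11, 6]
Key observation: the optimum is the walk 1->1->2, with weight 6 + 1 = 7.
Optimal value attained by: walk 1->1->2.
Answer: (T^⊗2)[1][2] = 7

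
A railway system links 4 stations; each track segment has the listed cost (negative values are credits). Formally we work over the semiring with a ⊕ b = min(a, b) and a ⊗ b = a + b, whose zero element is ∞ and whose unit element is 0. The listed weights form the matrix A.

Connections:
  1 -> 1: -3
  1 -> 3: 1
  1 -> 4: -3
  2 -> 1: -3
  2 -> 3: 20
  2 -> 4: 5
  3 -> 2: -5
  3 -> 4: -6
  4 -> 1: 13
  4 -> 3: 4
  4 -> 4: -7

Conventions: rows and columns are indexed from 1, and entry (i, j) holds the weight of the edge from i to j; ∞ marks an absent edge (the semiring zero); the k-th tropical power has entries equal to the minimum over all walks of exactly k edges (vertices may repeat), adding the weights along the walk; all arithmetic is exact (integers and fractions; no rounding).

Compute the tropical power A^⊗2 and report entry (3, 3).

A^⊗2:
  [-6, -4, -2, -10]
  [-6, 15, -2, -6]
  [-8, ∞, -2, -13]
  [6, -1, -3, -14]
Key observation: the optimum is the walk 3->4->3, with weight (-6) + 4 = -2.
Optimal value attained by: walk 3->4->3.
Answer: (A^⊗2)[3][3] = -2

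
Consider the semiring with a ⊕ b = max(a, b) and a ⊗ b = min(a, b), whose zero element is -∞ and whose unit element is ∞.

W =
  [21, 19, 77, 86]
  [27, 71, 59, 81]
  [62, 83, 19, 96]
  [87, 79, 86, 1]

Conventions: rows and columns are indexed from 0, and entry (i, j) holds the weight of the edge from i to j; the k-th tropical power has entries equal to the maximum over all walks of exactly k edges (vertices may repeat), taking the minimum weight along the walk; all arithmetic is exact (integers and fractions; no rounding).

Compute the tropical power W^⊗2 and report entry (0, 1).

W^⊗2:
  [86, 79, 86, 77]
  [81, 79, 81, 71]
  [87, 79, 86, 81]
  [62, 83, 77, 86]
Key observation: the optimum is the walk 0->3->1, with weight 86 min 79 = 79.
Optimal value attained by: walk 0->3->1.
Answer: (W^⊗2)[0][1] = 79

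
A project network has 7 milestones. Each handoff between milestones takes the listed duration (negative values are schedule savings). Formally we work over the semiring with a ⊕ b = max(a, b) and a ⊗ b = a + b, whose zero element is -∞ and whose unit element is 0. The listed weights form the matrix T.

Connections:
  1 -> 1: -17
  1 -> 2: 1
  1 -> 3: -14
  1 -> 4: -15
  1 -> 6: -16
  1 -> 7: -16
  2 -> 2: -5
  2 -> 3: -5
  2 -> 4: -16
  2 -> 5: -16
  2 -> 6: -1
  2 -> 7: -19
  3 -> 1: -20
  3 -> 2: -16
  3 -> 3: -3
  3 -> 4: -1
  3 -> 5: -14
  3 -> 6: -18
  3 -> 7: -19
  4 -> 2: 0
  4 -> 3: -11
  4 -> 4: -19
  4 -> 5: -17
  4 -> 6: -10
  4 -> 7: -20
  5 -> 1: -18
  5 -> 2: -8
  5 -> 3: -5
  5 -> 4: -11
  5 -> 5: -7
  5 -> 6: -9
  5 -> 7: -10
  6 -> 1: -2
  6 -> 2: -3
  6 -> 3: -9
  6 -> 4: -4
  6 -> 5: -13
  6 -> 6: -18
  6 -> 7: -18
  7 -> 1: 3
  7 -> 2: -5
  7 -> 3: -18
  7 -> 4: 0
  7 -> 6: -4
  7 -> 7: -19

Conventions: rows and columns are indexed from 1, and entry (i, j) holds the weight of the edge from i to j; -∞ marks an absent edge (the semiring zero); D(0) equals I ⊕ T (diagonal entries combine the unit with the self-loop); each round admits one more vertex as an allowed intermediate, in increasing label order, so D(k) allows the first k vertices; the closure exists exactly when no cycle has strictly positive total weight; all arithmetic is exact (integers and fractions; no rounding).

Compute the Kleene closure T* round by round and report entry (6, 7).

D(0):
  [0, 1, -14, -15, -∞, -16, -16]
  [-∞, 0, -5, -16, -16, -1, -19]
  [-20, -16, 0, -1, -14, -18, -19]
  [-∞, 0, -11, 0, -17, -10, -20]
  [-18, -8, -5, -11, 0, -9, -10]
  [-2, -3, -9, -4, -13, 0, -18]
  [3, -5, -18, 0, -∞, -4, 0]
D(1):
  [0, 1, -14, -15, -∞, -16, -16]
  [-∞, 0, -5, -16, -16, -1, -19]
  [-20, -16, 0, -1, -14, -18, -19]
  [-∞, 0, -11, 0, -17, -10, -20]
  [-18, -8, -5, -11, 0, -9, -10]
  [-2, -1, -9, -4, -13, 0, -18]
  [3, 4, -11, 0, -∞, -4, 0]
D(2):
  [0, 1, -4, -15, -15, 0, -16]
  [-∞, 0, -5, -16, -16, -1, -19]
  [-20, -16, 0, -1, -14, -17, -19]
  [-∞, 0, -5, 0, -16, -1, -19]
  [-18, -8, -5, -11, 0, -9, -10]
  [-2, -1, -6, -4, -13, 0, -18]
  [3, 4, -1, 0, -12, 3, 0]
D(3):
  [0, 1, -4, -5, -15, 0, -16]
  [-25, 0, -5, -6, -16, -1, -19]
  [-20, -16, 0, -1, -14, -17, -19]
  [-25, 0, -5, 0, -16, -1, -19]
  [-18, -8, -5, -6, 0, -9, -10]
  [-2, -1, -6, -4, -13, 0, -18]
  [3, 4, -1, 0, -12, 3, 0]
D(4):
  [0, 1, -4, -5, -15, 0, -16]
  [-25, 0, -5, -6, -16, -1, -19]
  [-20, -1, 0, -1, -14, -2, -19]
  [-25, 0, -5, 0, -16, -1, -19]
  [-18, -6, -5, -6, 0, -7, -10]
  [-2, -1, -6, -4, -13, 0, -18]
  [3, 4, -1, 0, -12, 3, 0]
D(5):
  [0, 1, -4, -5, -15, 0, -16]
  [-25, 0, -5, -6, -16, -1, -19]
  [-20, -1, 0, -1, -14, -2, -19]
  [-25, 0, -5, 0, -16, -1, -19]
  [-18, -6, -5, -6, 0, -7, -10]
  [-2, -1, -6, -4, -13, 0, -18]
  [3, 4, -1, 0, -12, 3, 0]
D(6):
  [0, 1, -4, -4, -13, 0, -16]
  [-3, 0, -5, -5, -14, -1, -19]
  [-4, -1, 0, -1, -14, -2, -19]
  [-3, 0, -5, 0, -14, -1, -19]
  [-9, -6, -5, -6, 0, -7, -10]
  [-2, -1, -6, -4, -13, 0, -18]
  [3, 4, -1, 0, -10, 3, 0]
D(7):
  [0, 1, -4, -4, -13, 0, -16]
  [-3, 0, -5, -5, -14, -1, -19]
  [-4, -1, 0, -1, -14, -2, -19]
  [-3, 0, -5, 0, -14, -1, -19]
  [-7, -6, -5, -6, 0, -7, -10]
  [-2, -1, -6, -4, -13, 0, -18]
  [3, 4, -1, 0, -10, 3, 0]
Answer: T*[6][7] = -18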